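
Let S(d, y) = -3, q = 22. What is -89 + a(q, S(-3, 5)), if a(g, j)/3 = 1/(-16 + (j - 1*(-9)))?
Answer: -893/10 ≈ -89.300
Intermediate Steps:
a(g, j) = 3/(-7 + j) (a(g, j) = 3/(-16 + (j - 1*(-9))) = 3/(-16 + (j + 9)) = 3/(-16 + (9 + j)) = 3/(-7 + j))
-89 + a(q, S(-3, 5)) = -89 + 3/(-7 - 3) = -89 + 3/(-10) = -89 + 3*(-⅒) = -89 - 3/10 = -893/10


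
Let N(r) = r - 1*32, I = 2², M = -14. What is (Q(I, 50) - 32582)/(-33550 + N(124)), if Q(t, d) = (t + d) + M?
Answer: 16271/16729 ≈ 0.97262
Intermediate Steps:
I = 4
N(r) = -32 + r (N(r) = r - 32 = -32 + r)
Q(t, d) = -14 + d + t (Q(t, d) = (t + d) - 14 = (d + t) - 14 = -14 + d + t)
(Q(I, 50) - 32582)/(-33550 + N(124)) = ((-14 + 50 + 4) - 32582)/(-33550 + (-32 + 124)) = (40 - 32582)/(-33550 + 92) = -32542/(-33458) = -32542*(-1/33458) = 16271/16729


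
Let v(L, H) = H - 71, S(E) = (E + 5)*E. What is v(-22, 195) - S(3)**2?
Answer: -452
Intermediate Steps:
S(E) = E*(5 + E) (S(E) = (5 + E)*E = E*(5 + E))
v(L, H) = -71 + H
v(-22, 195) - S(3)**2 = (-71 + 195) - (3*(5 + 3))**2 = 124 - (3*8)**2 = 124 - 1*24**2 = 124 - 1*576 = 124 - 576 = -452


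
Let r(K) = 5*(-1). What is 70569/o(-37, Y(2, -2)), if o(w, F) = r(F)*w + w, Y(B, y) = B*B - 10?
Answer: 70569/148 ≈ 476.82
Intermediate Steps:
Y(B, y) = -10 + B² (Y(B, y) = B² - 10 = -10 + B²)
r(K) = -5
o(w, F) = -4*w (o(w, F) = -5*w + w = -4*w)
70569/o(-37, Y(2, -2)) = 70569/((-4*(-37))) = 70569/148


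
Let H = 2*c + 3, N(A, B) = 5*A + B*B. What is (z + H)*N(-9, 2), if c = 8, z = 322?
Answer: -13981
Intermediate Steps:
N(A, B) = B**2 + 5*A (N(A, B) = 5*A + B**2 = B**2 + 5*A)
H = 19 (H = 2*8 + 3 = 16 + 3 = 19)
(z + H)*N(-9, 2) = (322 + 19)*(2**2 + 5*(-9)) = 341*(4 - 45) = 341*(-41) = -13981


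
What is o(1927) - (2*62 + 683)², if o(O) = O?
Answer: -649322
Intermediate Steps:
o(1927) - (2*62 + 683)² = 1927 - (2*62 + 683)² = 1927 - (124 + 683)² = 1927 - 1*807² = 1927 - 1*651249 = 1927 - 651249 = -649322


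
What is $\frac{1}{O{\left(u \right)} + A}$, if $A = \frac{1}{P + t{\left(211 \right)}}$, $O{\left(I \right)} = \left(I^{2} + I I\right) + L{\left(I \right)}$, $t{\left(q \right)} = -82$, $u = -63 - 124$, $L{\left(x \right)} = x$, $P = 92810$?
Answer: $\frac{92728}{6467870729} \approx 1.4337 \cdot 10^{-5}$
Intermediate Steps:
$u = -187$ ($u = -63 - 124 = -187$)
$O{\left(I \right)} = I + 2 I^{2}$ ($O{\left(I \right)} = \left(I^{2} + I I\right) + I = \left(I^{2} + I^{2}\right) + I = 2 I^{2} + I = I + 2 I^{2}$)
$A = \frac{1}{92728}$ ($A = \frac{1}{92810 - 82} = \frac{1}{92728} \approx 1.0784 \cdot 10^{-5}$)
$\frac{1}{O{\left(u \right)} + A} = \frac{1}{- 187 \left(1 + 2 \left(-187\right)\right) + \frac{1}{92728}} = \frac{1}{- 187 \left(1 - 374\right) + \frac{1}{92728}} = \frac{1}{\left(-187\right) \left(-373\right) + \frac{1}{92728}} = \frac{1}{69751 + \frac{1}{92728}} = \frac{1}{\frac{6467870729}{92728}} = \frac{92728}{6467870729}$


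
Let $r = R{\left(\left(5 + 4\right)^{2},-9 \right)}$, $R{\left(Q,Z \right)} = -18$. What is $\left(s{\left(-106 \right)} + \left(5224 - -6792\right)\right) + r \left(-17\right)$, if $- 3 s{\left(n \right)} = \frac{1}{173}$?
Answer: $\frac{6395117}{519} \approx 12322.0$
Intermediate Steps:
$s{\left(n \right)} = - \frac{1}{519}$ ($s{\left(n \right)} = - \frac{1}{3 \cdot 173} = \left(- \frac{1}{3}\right) \frac{1}{173} = - \frac{1}{519}$)
$r = -18$
$\left(s{\left(-106 \right)} + \left(5224 - -6792\right)\right) + r \left(-17\right) = \left(- \frac{1}{519} + \left(5224 - -6792\right)\right) - -306 = \left(- \frac{1}{519} + \left(5224 + 6792\right)\right) + 306 = \left(- \frac{1}{519} + 12016\right) + 306 = \frac{6236303}{519} + 306 = \frac{6395117}{519}$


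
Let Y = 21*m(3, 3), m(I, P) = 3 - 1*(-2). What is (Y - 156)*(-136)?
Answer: 6936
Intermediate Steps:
m(I, P) = 5 (m(I, P) = 3 + 2 = 5)
Y = 105 (Y = 21*5 = 105)
(Y - 156)*(-136) = (105 - 156)*(-136) = -51*(-136) = 6936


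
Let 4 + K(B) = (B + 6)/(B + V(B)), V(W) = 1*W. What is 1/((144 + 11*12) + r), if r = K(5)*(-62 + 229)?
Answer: -10/2083 ≈ -0.0048008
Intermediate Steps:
V(W) = W
K(B) = -4 + (6 + B)/(2*B) (K(B) = -4 + (B + 6)/(B + B) = -4 + (6 + B)/((2*B)) = -4 + (6 + B)*(1/(2*B)) = -4 + (6 + B)/(2*B))
r = -4843/10 (r = (-7/2 + 3/5)*(-62 + 229) = (-7/2 + 3*(⅕))*167 = (-7/2 + ⅗)*167 = -29/10*167 = -4843/10 ≈ -484.30)
1/((144 + 11*12) + r) = 1/((144 + 11*12) - 4843/10) = 1/((144 + 132) - 4843/10) = 1/(276 - 4843/10) = 1/(-2083/10) = -10/2083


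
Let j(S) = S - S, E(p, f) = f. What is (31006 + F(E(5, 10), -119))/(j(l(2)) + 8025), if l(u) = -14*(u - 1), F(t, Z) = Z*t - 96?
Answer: 5944/1605 ≈ 3.7034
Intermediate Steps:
F(t, Z) = -96 + Z*t
l(u) = 14 - 14*u (l(u) = -14*(-1 + u) = 14 - 14*u)
j(S) = 0
(31006 + F(E(5, 10), -119))/(j(l(2)) + 8025) = (31006 + (-96 - 119*10))/(0 + 8025) = (31006 + (-96 - 1190))/8025 = (31006 - 1286)*(1/8025) = 29720*(1/8025) = 5944/1605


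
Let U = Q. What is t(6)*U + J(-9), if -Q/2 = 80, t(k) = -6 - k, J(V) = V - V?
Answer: 1920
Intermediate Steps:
J(V) = 0
Q = -160 (Q = -2*80 = -160)
U = -160
t(6)*U + J(-9) = (-6 - 1*6)*(-160) + 0 = (-6 - 6)*(-160) + 0 = -12*(-160) + 0 = 1920 + 0 = 1920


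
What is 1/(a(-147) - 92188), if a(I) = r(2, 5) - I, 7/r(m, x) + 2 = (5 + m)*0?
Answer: -2/184089 ≈ -1.0864e-5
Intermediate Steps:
r(m, x) = -7/2 (r(m, x) = 7/(-2 + (5 + m)*0) = 7/(-2 + 0) = 7/(-2) = 7*(-1/2) = -7/2)
a(I) = -7/2 - I
1/(a(-147) - 92188) = 1/((-7/2 - 1*(-147)) - 92188) = 1/((-7/2 + 147) - 92188) = 1/(287/2 - 92188) = 1/(-184089/2) = -2/184089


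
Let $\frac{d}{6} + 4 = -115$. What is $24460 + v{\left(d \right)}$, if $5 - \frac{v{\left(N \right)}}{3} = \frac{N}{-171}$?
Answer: $\frac{464787}{19} \approx 24462.0$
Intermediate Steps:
$d = -714$ ($d = -24 + 6 \left(-115\right) = -24 - 690 = -714$)
$v{\left(N \right)} = 15 + \frac{N}{57}$ ($v{\left(N \right)} = 15 - 3 \frac{N}{-171} = 15 - 3 N \left(- \frac{1}{171}\right) = 15 - 3 \left(- \frac{N}{171}\right) = 15 + \frac{N}{57}$)
$24460 + v{\left(d \right)} = 24460 + \left(15 + \frac{1}{57} \left(-714\right)\right) = 24460 + \left(15 - \frac{238}{19}\right) = 24460 + \frac{47}{19} = \frac{464787}{19}$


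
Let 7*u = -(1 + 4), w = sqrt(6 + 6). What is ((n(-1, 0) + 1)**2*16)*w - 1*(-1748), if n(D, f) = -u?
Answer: 1748 + 4608*sqrt(3)/49 ≈ 1910.9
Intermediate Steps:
w = 2*sqrt(3) (w = sqrt(12) = 2*sqrt(3) ≈ 3.4641)
u = -5/7 (u = (-(1 + 4))/7 = (-1*5)/7 = (1/7)*(-5) = -5/7 ≈ -0.71429)
n(D, f) = 5/7 (n(D, f) = -1*(-5/7) = 5/7)
((n(-1, 0) + 1)**2*16)*w - 1*(-1748) = ((5/7 + 1)**2*16)*(2*sqrt(3)) - 1*(-1748) = ((12/7)**2*16)*(2*sqrt(3)) + 1748 = ((144/49)*16)*(2*sqrt(3)) + 1748 = 2304*(2*sqrt(3))/49 + 1748 = 4608*sqrt(3)/49 + 1748 = 1748 + 4608*sqrt(3)/49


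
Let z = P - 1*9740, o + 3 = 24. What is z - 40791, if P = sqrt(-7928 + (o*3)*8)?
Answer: -50531 + 16*I*sqrt(29) ≈ -50531.0 + 86.163*I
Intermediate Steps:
o = 21 (o = -3 + 24 = 21)
P = 16*I*sqrt(29) (P = sqrt(-7928 + (21*3)*8) = sqrt(-7928 + 63*8) = sqrt(-7928 + 504) = sqrt(-7424) = 16*I*sqrt(29) ≈ 86.163*I)
z = -9740 + 16*I*sqrt(29) (z = 16*I*sqrt(29) - 1*9740 = 16*I*sqrt(29) - 9740 = -9740 + 16*I*sqrt(29) ≈ -9740.0 + 86.163*I)
z - 40791 = (-9740 + 16*I*sqrt(29)) - 40791 = -50531 + 16*I*sqrt(29)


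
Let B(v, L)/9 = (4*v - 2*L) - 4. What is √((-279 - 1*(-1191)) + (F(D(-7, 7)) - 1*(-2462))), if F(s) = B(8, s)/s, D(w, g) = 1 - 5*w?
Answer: √3363 ≈ 57.991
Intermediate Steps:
B(v, L) = -36 - 18*L + 36*v (B(v, L) = 9*((4*v - 2*L) - 4) = 9*((-2*L + 4*v) - 4) = 9*(-4 - 2*L + 4*v) = -36 - 18*L + 36*v)
F(s) = (252 - 18*s)/s (F(s) = (-36 - 18*s + 36*8)/s = (-36 - 18*s + 288)/s = (252 - 18*s)/s)
√((-279 - 1*(-1191)) + (F(D(-7, 7)) - 1*(-2462))) = √((-279 - 1*(-1191)) + ((-18 + 252/(1 - 5*(-7))) - 1*(-2462))) = √((-279 + 1191) + ((-18 + 252/(1 + 35)) + 2462)) = √(912 + ((-18 + 252/36) + 2462)) = √(912 + ((-18 + 252*(1/36)) + 2462)) = √(912 + ((-18 + 7) + 2462)) = √(912 + (-11 + 2462)) = √(912 + 2451) = √3363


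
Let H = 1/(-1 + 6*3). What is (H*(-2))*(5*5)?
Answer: -50/17 ≈ -2.9412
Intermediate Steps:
H = 1/17 (H = 1/(-1 + 18) = 1/17 ≈ 0.058824)
(H*(-2))*(5*5) = ((1/17)*(-2))*(5*5) = -2/17*25 = -50/17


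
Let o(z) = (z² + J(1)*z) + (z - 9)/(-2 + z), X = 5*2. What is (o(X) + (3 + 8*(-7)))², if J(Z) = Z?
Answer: 208849/64 ≈ 3263.3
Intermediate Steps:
X = 10
o(z) = z + z² + (-9 + z)/(-2 + z) (o(z) = (z² + 1*z) + (z - 9)/(-2 + z) = (z² + z) + (-9 + z)/(-2 + z) = (z + z²) + (-9 + z)/(-2 + z) = z + z² + (-9 + z)/(-2 + z))
(o(X) + (3 + 8*(-7)))² = ((-9 + 10³ - 1*10 - 1*10²)/(-2 + 10) + (3 + 8*(-7)))² = ((-9 + 1000 - 10 - 1*100)/8 + (3 - 56))² = ((-9 + 1000 - 10 - 100)/8 - 53)² = ((⅛)*881 - 53)² = (881/8 - 53)² = (457/8)² = 208849/64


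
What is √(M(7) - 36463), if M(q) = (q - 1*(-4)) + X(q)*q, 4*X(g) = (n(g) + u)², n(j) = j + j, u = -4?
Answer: I*√36277 ≈ 190.47*I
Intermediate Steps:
n(j) = 2*j
X(g) = (-4 + 2*g)²/4 (X(g) = (2*g - 4)²/4 = (-4 + 2*g)²/4)
M(q) = 4 + q + q*(-2 + q)² (M(q) = (q - 1*(-4)) + (-2 + q)²*q = (q + 4) + q*(-2 + q)² = (4 + q) + q*(-2 + q)² = 4 + q + q*(-2 + q)²)
√(M(7) - 36463) = √((4 + 7 + 7*(-2 + 7)²) - 36463) = √((4 + 7 + 7*5²) - 36463) = √((4 + 7 + 7*25) - 36463) = √((4 + 7 + 175) - 36463) = √(186 - 36463) = √(-36277) = I*√36277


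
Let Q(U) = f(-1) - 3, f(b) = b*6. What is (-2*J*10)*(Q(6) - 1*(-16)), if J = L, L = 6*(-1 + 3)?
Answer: -1680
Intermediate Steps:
f(b) = 6*b
L = 12 (L = 6*2 = 12)
Q(U) = -9 (Q(U) = 6*(-1) - 3 = -6 - 3 = -9)
J = 12
(-2*J*10)*(Q(6) - 1*(-16)) = (-2*12*10)*(-9 - 1*(-16)) = (-24*10)*(-9 + 16) = -240*7 = -1680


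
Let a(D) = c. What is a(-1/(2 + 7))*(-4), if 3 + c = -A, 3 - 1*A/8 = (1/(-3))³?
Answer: 2948/27 ≈ 109.19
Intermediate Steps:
A = 656/27 (A = 24 - 8*(1/(-3))³ = 24 - 8*(-⅓)³ = 24 - 8*(-1/27) = 24 + 8/27 = 656/27 ≈ 24.296)
c = -737/27 (c = -3 - 1*656/27 = -3 - 656/27 = -737/27 ≈ -27.296)
a(D) = -737/27
a(-1/(2 + 7))*(-4) = -737/27*(-4) = 2948/27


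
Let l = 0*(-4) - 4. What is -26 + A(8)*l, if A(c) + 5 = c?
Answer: -38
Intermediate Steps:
A(c) = -5 + c
l = -4 (l = 0 - 4 = -4)
-26 + A(8)*l = -26 + (-5 + 8)*(-4) = -26 + 3*(-4) = -26 - 12 = -38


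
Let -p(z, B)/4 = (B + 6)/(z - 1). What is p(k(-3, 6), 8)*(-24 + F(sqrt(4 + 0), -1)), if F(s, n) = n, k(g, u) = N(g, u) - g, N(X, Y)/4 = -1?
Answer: -700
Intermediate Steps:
N(X, Y) = -4 (N(X, Y) = 4*(-1) = -4)
k(g, u) = -4 - g
p(z, B) = -4*(6 + B)/(-1 + z) (p(z, B) = -4*(B + 6)/(z - 1) = -4*(6 + B)/(-1 + z))
p(k(-3, 6), 8)*(-24 + F(sqrt(4 + 0), -1)) = (4*(-6 - 1*8)/(-1 + (-4 - 1*(-3))))*(-24 - 1) = (4*(-6 - 8)/(-1 + (-4 + 3)))*(-25) = (4*(-14)/(-1 - 1))*(-25) = (4*(-14)/(-2))*(-25) = (4*(-1/2)*(-14))*(-25) = 28*(-25) = -700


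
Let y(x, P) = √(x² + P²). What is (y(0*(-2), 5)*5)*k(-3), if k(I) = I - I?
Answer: 0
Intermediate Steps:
k(I) = 0
y(x, P) = √(P² + x²)
(y(0*(-2), 5)*5)*k(-3) = (√(5² + (0*(-2))²)*5)*0 = (√(25 + 0²)*5)*0 = (√(25 + 0)*5)*0 = (√25*5)*0 = (5*5)*0 = 25*0 = 0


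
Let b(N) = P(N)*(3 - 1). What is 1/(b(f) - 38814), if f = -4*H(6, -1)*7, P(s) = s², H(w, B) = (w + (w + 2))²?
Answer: 1/60197474 ≈ 1.6612e-8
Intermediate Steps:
H(w, B) = (2 + 2*w)² (H(w, B) = (w + (2 + w))² = (2 + 2*w)²)
f = -5488 (f = -16*(1 + 6)²*7 = -16*7²*7 = -16*49*7 = -4*196*7 = -784*7 = -5488)
b(N) = 2*N² (b(N) = N²*(3 - 1) = N²*2 = 2*N²)
1/(b(f) - 38814) = 1/(2*(-5488)² - 38814) = 1/(2*30118144 - 38814) = 1/(60236288 - 38814) = 1/60197474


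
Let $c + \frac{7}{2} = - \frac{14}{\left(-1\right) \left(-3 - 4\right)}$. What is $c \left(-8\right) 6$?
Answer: $264$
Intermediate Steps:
$c = - \frac{11}{2}$ ($c = - \frac{7}{2} - \frac{14}{\left(-1\right) \left(-3 - 4\right)} = - \frac{7}{2} - \frac{14}{\left(-1\right) \left(-7\right)} = - \frac{7}{2} - \frac{14}{7} = - \frac{7}{2} - 2 = - \frac{11}{2} \approx -5.5$)
$c \left(-8\right) 6 = \left(- \frac{11}{2}\right) \left(-8\right) 6 = 44 \cdot 6 = 264$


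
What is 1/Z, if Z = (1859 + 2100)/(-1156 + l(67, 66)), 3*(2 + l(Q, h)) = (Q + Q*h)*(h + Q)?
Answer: 593563/11877 ≈ 49.976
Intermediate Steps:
l(Q, h) = -2 + (Q + h)*(Q + Q*h)/3 (l(Q, h) = -2 + ((Q + Q*h)*(h + Q))/3 = -2 + ((Q + Q*h)*(Q + h))/3 = -2 + ((Q + h)*(Q + Q*h))/3 = -2 + (Q + h)*(Q + Q*h)/3)
Z = 11877/593563 (Z = (1859 + 2100)/(-1156 + (-2 + (⅓)*67² + (⅓)*67*66 + (⅓)*67*66² + (⅓)*66*67²)) = 3959/(-1156 + (-2 + (⅓)*4489 + 1474 + (⅓)*67*4356 + (⅓)*66*4489)) = 3959/(-1156 + (-2 + 4489/3 + 1474 + 97284 + 98758)) = 3959/(-1156 + 597031/3) = 3959/(593563/3) = 3959*(3/593563) = 11877/593563 ≈ 0.020010)
1/Z = 1/(11877/593563) = 593563/11877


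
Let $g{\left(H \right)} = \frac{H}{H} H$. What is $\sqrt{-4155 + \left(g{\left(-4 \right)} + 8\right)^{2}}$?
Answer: $i \sqrt{4139} \approx 64.335 i$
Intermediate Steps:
$g{\left(H \right)} = H$ ($g{\left(H \right)} = 1 H = H$)
$\sqrt{-4155 + \left(g{\left(-4 \right)} + 8\right)^{2}} = \sqrt{-4155 + \left(-4 + 8\right)^{2}} = \sqrt{-4155 + 4^{2}} = \sqrt{-4155 + 16} = \sqrt{-4139} = i \sqrt{4139}$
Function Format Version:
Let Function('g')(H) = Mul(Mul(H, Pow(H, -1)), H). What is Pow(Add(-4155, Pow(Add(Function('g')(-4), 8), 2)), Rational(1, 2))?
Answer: Mul(I, Pow(4139, Rational(1, 2))) ≈ Mul(64.335, I)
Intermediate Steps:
Function('g')(H) = H (Function('g')(H) = Mul(1, H) = H)
Pow(Add(-4155, Pow(Add(Function('g')(-4), 8), 2)), Rational(1, 2)) = Pow(Add(-4155, Pow(Add(-4, 8), 2)), Rational(1, 2)) = Pow(Add(-4155, Pow(4, 2)), Rational(1, 2)) = Pow(Add(-4155, 16), Rational(1, 2)) = Pow(-4139, Rational(1, 2)) = Mul(I, Pow(4139, Rational(1, 2)))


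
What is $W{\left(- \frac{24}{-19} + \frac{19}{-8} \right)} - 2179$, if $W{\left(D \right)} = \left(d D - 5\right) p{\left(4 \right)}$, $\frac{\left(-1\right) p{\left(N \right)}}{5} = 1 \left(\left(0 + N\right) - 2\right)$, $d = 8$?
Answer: $- \frac{38761}{19} \approx -2040.1$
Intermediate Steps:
$p{\left(N \right)} = 10 - 5 N$ ($p{\left(N \right)} = - 5 \cdot 1 \left(\left(0 + N\right) - 2\right) = - 5 \cdot 1 \left(N - 2\right) = - 5 \cdot 1 \left(-2 + N\right) = - 5 \left(-2 + N\right) = 10 - 5 N$)
$W{\left(D \right)} = 50 - 80 D$ ($W{\left(D \right)} = \left(8 D - 5\right) \left(10 - 20\right) = \left(-5 + 8 D\right) \left(10 - 20\right) = \left(-5 + 8 D\right) \left(-10\right) = 50 - 80 D$)
$W{\left(- \frac{24}{-19} + \frac{19}{-8} \right)} - 2179 = \left(50 - 80 \left(- \frac{24}{-19} + \frac{19}{-8}\right)\right) - 2179 = \left(50 - 80 \left(\left(-24\right) \left(- \frac{1}{19}\right) + 19 \left(- \frac{1}{8}\right)\right)\right) - 2179 = \left(50 - 80 \left(\frac{24}{19} - \frac{19}{8}\right)\right) - 2179 = \left(50 - - \frac{1690}{19}\right) - 2179 = \left(50 + \frac{1690}{19}\right) - 2179 = \frac{2640}{19} - 2179 = - \frac{38761}{19}$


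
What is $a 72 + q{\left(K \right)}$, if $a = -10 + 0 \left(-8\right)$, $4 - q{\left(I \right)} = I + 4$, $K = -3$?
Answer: $-717$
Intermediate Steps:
$q{\left(I \right)} = - I$ ($q{\left(I \right)} = 4 - \left(I + 4\right) = 4 - \left(4 + I\right) = - I$)
$a = -10$ ($a = -10 + 0 = -10$)
$a 72 + q{\left(K \right)} = \left(-10\right) 72 - -3 = -720 + 3 = -717$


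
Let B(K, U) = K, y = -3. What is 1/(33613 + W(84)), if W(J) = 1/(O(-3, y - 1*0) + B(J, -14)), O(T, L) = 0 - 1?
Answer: 83/2789880 ≈ 2.9750e-5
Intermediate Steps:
O(T, L) = -1
W(J) = 1/(-1 + J)
1/(33613 + W(84)) = 1/(33613 + 1/(-1 + 84)) = 1/(33613 + 1/83) = 1/(2789880/83) = 83/2789880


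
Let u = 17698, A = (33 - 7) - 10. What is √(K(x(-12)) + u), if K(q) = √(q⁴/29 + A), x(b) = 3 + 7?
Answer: √(14884018 + 116*√18966)/29 ≈ 133.11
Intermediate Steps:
A = 16 (A = 26 - 10 = 16)
x(b) = 10
K(q) = √(16 + q⁴/29) (K(q) = √(q⁴/29 + 16) = √(16 + q⁴/29))
√(K(x(-12)) + u) = √(√(13456 + 29*10⁴)/29 + 17698) = √(√(13456 + 29*10000)/29 + 17698) = √(√(13456 + 290000)/29 + 17698) = √(√303456/29 + 17698) = √((4*√18966)/29 + 17698) = √(4*√18966/29 + 17698) = √(17698 + 4*√18966/29)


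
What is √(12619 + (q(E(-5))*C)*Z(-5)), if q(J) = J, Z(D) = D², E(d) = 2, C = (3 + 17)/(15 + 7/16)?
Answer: √773824571/247 ≈ 112.62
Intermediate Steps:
C = 320/247 (C = 20/(15 + 7*(1/16)) = 20/(15 + 7/16) = 20/(247/16) = 20*(16/247) = 320/247 ≈ 1.2955)
√(12619 + (q(E(-5))*C)*Z(-5)) = √(12619 + (2*(320/247))*(-5)²) = √(12619 + (640/247)*25) = √(12619 + 16000/247) = √(3132893/247) = √773824571/247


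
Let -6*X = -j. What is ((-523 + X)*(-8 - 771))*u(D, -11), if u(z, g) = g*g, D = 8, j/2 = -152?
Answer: 162219739/3 ≈ 5.4073e+7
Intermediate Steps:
j = -304 (j = 2*(-152) = -304)
u(z, g) = g²
X = -152/3 (X = -(-1)*(-304)/6 = -⅙*304 = -152/3 ≈ -50.667)
((-523 + X)*(-8 - 771))*u(D, -11) = ((-523 - 152/3)*(-8 - 771))*(-11)² = -1721/3*(-779)*121 = (1340659/3)*121 = 162219739/3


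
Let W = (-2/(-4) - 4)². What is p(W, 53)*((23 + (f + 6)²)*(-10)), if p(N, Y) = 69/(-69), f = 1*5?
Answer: 1440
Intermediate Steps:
W = 49/4 (W = (-2*(-¼) - 4)² = (½ - 4)² = (-7/2)² = 49/4 ≈ 12.250)
f = 5
p(N, Y) = -1 (p(N, Y) = 69*(-1/69) = -1)
p(W, 53)*((23 + (f + 6)²)*(-10)) = -(23 + (5 + 6)²)*(-10) = -(23 + 11²)*(-10) = -(23 + 121)*(-10) = -144*(-10) = -1*(-1440) = 1440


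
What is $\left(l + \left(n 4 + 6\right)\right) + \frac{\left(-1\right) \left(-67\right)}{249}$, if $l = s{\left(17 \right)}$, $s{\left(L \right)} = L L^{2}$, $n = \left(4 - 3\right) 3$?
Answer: $\frac{1227886}{249} \approx 4931.3$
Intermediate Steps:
$n = 3$ ($n = 1 \cdot 3 = 3$)
$s{\left(L \right)} = L^{3}$
$l = 4913$ ($l = 17^{3} = 4913$)
$\left(l + \left(n 4 + 6\right)\right) + \frac{\left(-1\right) \left(-67\right)}{249} = \left(4913 + \left(3 \cdot 4 + 6\right)\right) + \frac{\left(-1\right) \left(-67\right)}{249} = \left(4913 + \left(12 + 6\right)\right) + 67 \cdot \frac{1}{249} = \left(4913 + 18\right) + \frac{67}{249} = 4931 + \frac{67}{249} = \frac{1227886}{249}$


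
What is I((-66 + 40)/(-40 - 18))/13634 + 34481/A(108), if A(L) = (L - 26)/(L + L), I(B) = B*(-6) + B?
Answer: 35912119543/395386 ≈ 90828.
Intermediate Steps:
I(B) = -5*B (I(B) = -6*B + B = -5*B)
A(L) = (-26 + L)/(2*L) (A(L) = (-26 + L)/((2*L)) = (-26 + L)*(1/(2*L)) = (-26 + L)/(2*L))
I((-66 + 40)/(-40 - 18))/13634 + 34481/A(108) = -5*(-66 + 40)/(-40 - 18)/13634 + 34481/(((1/2)*(-26 + 108)/108)) = -(-130)/(-58)*(1/13634) + 34481/(((1/2)*(1/108)*82)) = -(-130)*(-1)/58*(1/13634) + 34481/(41/108) = -5*13/29*(1/13634) + 34481*(108/41) = -65/29*1/13634 + 90828 = -65/395386 + 90828 = 35912119543/395386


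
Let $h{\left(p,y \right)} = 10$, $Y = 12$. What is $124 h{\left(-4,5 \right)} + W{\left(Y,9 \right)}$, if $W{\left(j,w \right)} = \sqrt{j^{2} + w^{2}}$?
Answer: $1255$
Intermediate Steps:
$124 h{\left(-4,5 \right)} + W{\left(Y,9 \right)} = 124 \cdot 10 + \sqrt{12^{2} + 9^{2}} = 1240 + \sqrt{144 + 81} = 1240 + \sqrt{225} = 1240 + 15 = 1255$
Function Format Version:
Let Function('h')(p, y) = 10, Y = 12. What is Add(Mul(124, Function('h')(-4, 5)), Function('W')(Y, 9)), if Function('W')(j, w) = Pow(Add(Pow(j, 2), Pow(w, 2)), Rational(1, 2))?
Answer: 1255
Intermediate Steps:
Add(Mul(124, Function('h')(-4, 5)), Function('W')(Y, 9)) = Add(Mul(124, 10), Pow(Add(Pow(12, 2), Pow(9, 2)), Rational(1, 2))) = Add(1240, Pow(Add(144, 81), Rational(1, 2))) = Add(1240, Pow(225, Rational(1, 2))) = Add(1240, 15) = 1255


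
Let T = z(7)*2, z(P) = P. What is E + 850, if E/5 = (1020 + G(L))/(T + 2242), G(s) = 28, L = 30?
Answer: 240355/282 ≈ 852.32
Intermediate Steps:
T = 14 (T = 7*2 = 14)
E = 655/282 (E = 5*((1020 + 28)/(14 + 2242)) = 5*(1048/2256) = 5*(1048*(1/2256)) = 5*(131/282) = 655/282 ≈ 2.3227)
E + 850 = 655/282 + 850 = 240355/282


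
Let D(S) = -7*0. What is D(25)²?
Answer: 0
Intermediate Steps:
D(S) = 0
D(25)² = 0² = 0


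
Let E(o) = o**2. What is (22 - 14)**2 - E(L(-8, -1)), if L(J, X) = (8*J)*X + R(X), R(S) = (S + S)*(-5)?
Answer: -5412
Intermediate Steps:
R(S) = -10*S (R(S) = (2*S)*(-5) = -10*S)
L(J, X) = -10*X + 8*J*X (L(J, X) = (8*J)*X - 10*X = 8*J*X - 10*X = -10*X + 8*J*X)
(22 - 14)**2 - E(L(-8, -1)) = (22 - 14)**2 - (2*(-1)*(-5 + 4*(-8)))**2 = 8**2 - (2*(-1)*(-5 - 32))**2 = 64 - (2*(-1)*(-37))**2 = 64 - 1*74**2 = 64 - 1*5476 = 64 - 5476 = -5412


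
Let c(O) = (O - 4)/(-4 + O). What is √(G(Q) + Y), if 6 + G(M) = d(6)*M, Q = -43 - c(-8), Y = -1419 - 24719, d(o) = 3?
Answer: 2*I*√6569 ≈ 162.1*I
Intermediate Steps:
c(O) = 1 (c(O) = (-4 + O)/(-4 + O) = 1)
Y = -26138
Q = -44 (Q = -43 - 1*1 = -43 - 1 = -44)
G(M) = -6 + 3*M
√(G(Q) + Y) = √((-6 + 3*(-44)) - 26138) = √((-6 - 132) - 26138) = √(-138 - 26138) = √(-26276) = 2*I*√6569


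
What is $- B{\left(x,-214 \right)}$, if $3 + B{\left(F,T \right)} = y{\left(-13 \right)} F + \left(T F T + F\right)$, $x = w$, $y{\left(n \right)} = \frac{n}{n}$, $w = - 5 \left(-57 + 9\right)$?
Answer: $-10991517$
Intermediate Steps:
$w = 240$ ($w = \left(-5\right) \left(-48\right) = 240$)
$y{\left(n \right)} = 1$
$x = 240$
$B{\left(F,T \right)} = -3 + 2 F + F T^{2}$ ($B{\left(F,T \right)} = -3 + \left(1 F + \left(T F T + F\right)\right) = -3 + \left(F + \left(F T T + F\right)\right) = -3 + \left(F + \left(F T^{2} + F\right)\right) = -3 + \left(F + \left(F + F T^{2}\right)\right) = -3 + \left(2 F + F T^{2}\right) = -3 + 2 F + F T^{2}$)
$- B{\left(x,-214 \right)} = - (-3 + 2 \cdot 240 + 240 \left(-214\right)^{2}) = - (-3 + 480 + 240 \cdot 45796) = - (-3 + 480 + 10991040) = \left(-1\right) 10991517 = -10991517$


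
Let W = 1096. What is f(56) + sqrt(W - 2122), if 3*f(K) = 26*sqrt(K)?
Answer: 52*sqrt(14)/3 + 3*I*sqrt(114) ≈ 64.855 + 32.031*I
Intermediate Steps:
f(K) = 26*sqrt(K)/3 (f(K) = (26*sqrt(K))/3 = 26*sqrt(K)/3)
f(56) + sqrt(W - 2122) = 26*sqrt(56)/3 + sqrt(1096 - 2122) = 26*(2*sqrt(14))/3 + sqrt(-1026) = 52*sqrt(14)/3 + 3*I*sqrt(114)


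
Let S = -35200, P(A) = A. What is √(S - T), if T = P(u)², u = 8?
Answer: 8*I*√551 ≈ 187.79*I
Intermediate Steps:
T = 64 (T = 8² = 64)
√(S - T) = √(-35200 - 1*64) = √(-35200 - 64) = √(-35264) = 8*I*√551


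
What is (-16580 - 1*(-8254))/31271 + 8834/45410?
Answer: -50917823/710008055 ≈ -0.071714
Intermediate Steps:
(-16580 - 1*(-8254))/31271 + 8834/45410 = (-16580 + 8254)*(1/31271) + 8834*(1/45410) = -8326*1/31271 + 4417/22705 = -8326/31271 + 4417/22705 = -50917823/710008055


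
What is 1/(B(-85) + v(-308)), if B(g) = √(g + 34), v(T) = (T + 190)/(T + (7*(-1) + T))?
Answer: 73514/19808503 - 388129*I*√51/19808503 ≈ 0.0037112 - 0.13993*I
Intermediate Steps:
v(T) = (190 + T)/(-7 + 2*T) (v(T) = (190 + T)/(T + (-7 + T)) = (190 + T)/(-7 + 2*T))
B(g) = √(34 + g)
1/(B(-85) + v(-308)) = 1/(√(34 - 85) + (190 - 308)/(-7 + 2*(-308))) = 1/(√(-51) - 118/(-7 - 616)) = 1/(I*√51 - 118/(-623)) = 1/(I*√51 - 1/623*(-118)) = 1/(I*√51 + 118/623) = 1/(118/623 + I*√51)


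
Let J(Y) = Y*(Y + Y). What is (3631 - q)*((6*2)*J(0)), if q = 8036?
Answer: 0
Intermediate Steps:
J(Y) = 2*Y² (J(Y) = Y*(2*Y) = 2*Y²)
(3631 - q)*((6*2)*J(0)) = (3631 - 1*8036)*((6*2)*(2*0²)) = (3631 - 8036)*(12*(2*0)) = -52860*0 = -4405*0 = 0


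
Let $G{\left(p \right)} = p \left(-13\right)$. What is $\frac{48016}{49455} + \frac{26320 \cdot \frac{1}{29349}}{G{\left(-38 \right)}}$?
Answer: $\frac{38747617672}{39834370485} \approx 0.97272$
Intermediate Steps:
$G{\left(p \right)} = - 13 p$
$\frac{48016}{49455} + \frac{26320 \cdot \frac{1}{29349}}{G{\left(-38 \right)}} = \frac{48016}{49455} + \frac{26320 \cdot \frac{1}{29349}}{\left(-13\right) \left(-38\right)} = 48016 \cdot \frac{1}{49455} + \frac{26320 \cdot \frac{1}{29349}}{494} = \frac{48016}{49455} + \frac{26320}{29349} \cdot \frac{1}{494} = \frac{48016}{49455} + \frac{13160}{7249203} = \frac{38747617672}{39834370485}$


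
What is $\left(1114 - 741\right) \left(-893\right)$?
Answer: $-333089$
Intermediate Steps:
$\left(1114 - 741\right) \left(-893\right) = 373 \left(-893\right) = -333089$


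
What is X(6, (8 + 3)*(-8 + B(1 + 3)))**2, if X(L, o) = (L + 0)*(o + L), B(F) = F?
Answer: 51984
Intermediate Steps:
X(L, o) = L*(L + o)
X(6, (8 + 3)*(-8 + B(1 + 3)))**2 = (6*(6 + (8 + 3)*(-8 + (1 + 3))))**2 = (6*(6 + 11*(-8 + 4)))**2 = (6*(6 + 11*(-4)))**2 = (6*(6 - 44))**2 = (6*(-38))**2 = (-228)**2 = 51984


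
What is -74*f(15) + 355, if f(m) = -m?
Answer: 1465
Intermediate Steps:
f(m) = -m
-74*f(15) + 355 = -(-74)*15 + 355 = -74*(-15) + 355 = 1110 + 355 = 1465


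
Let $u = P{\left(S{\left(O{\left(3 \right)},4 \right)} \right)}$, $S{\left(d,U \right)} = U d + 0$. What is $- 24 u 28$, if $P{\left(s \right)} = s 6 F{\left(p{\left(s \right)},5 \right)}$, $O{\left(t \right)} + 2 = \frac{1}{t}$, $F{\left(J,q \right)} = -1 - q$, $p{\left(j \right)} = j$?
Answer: $-161280$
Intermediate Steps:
$O{\left(t \right)} = -2 + \frac{1}{t}$
$S{\left(d,U \right)} = U d$
$P{\left(s \right)} = - 36 s$ ($P{\left(s \right)} = s 6 \left(-1 - 5\right) = 6 s \left(-1 - 5\right) = 6 s \left(-6\right) = - 36 s$)
$u = 240$ ($u = - 36 \cdot 4 \left(-2 + \frac{1}{3}\right) = - 36 \cdot 4 \left(- \frac{5}{3}\right) = \left(-36\right) \left(- \frac{20}{3}\right) = 240$)
$- 24 u 28 = \left(-24\right) 240 \cdot 28 = \left(-5760\right) 28 = -161280$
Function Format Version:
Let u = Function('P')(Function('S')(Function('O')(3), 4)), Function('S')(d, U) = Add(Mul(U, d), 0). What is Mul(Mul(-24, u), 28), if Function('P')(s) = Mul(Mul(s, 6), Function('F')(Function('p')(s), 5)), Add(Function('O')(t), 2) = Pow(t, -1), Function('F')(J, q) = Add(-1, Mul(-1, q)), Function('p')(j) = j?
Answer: -161280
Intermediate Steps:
Function('O')(t) = Add(-2, Pow(t, -1))
Function('S')(d, U) = Mul(U, d)
Function('P')(s) = Mul(-36, s) (Function('P')(s) = Mul(Mul(s, 6), Add(-1, Mul(-1, 5))) = Mul(Mul(6, s), Add(-1, -5)) = Mul(Mul(6, s), -6) = Mul(-36, s))
u = 240 (u = Mul(-36, Mul(4, Add(-2, Pow(3, -1)))) = Mul(-36, Mul(4, Add(-2, Rational(1, 3)))) = Mul(-36, Mul(4, Rational(-5, 3))) = Mul(-36, Rational(-20, 3)) = 240)
Mul(Mul(-24, u), 28) = Mul(Mul(-24, 240), 28) = Mul(-5760, 28) = -161280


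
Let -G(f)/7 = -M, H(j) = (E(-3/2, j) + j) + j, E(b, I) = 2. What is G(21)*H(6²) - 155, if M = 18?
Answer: 9169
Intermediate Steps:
H(j) = 2 + 2*j (H(j) = (2 + j) + j = 2 + 2*j)
G(f) = 126 (G(f) = -(-7)*18 = -7*(-18) = 126)
G(21)*H(6²) - 155 = 126*(2 + 2*6²) - 155 = 126*(2 + 2*36) - 155 = 126*(2 + 72) - 155 = 126*74 - 155 = 9324 - 155 = 9169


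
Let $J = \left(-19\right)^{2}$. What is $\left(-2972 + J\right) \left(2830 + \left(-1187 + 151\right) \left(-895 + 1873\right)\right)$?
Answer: $2638096958$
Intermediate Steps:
$J = 361$
$\left(-2972 + J\right) \left(2830 + \left(-1187 + 151\right) \left(-895 + 1873\right)\right) = \left(-2972 + 361\right) \left(2830 + \left(-1187 + 151\right) \left(-895 + 1873\right)\right) = - 2611 \left(2830 - 1013208\right) = \left(-2611\right) \left(-1010378\right) = 2638096958$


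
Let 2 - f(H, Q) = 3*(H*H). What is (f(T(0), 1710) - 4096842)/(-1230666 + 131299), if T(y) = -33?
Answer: 4100107/1099367 ≈ 3.7295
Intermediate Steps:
f(H, Q) = 2 - 3*H² (f(H, Q) = 2 - 3*H*H = 2 - 3*H²)
(f(T(0), 1710) - 4096842)/(-1230666 + 131299) = ((2 - 3*(-33)²) - 4096842)/(-1230666 + 131299) = ((2 - 3*1089) - 4096842)/(-1099367) = ((2 - 3267) - 4096842)*(-1/1099367) = (-3265 - 4096842)*(-1/1099367) = -4100107*(-1/1099367) = 4100107/1099367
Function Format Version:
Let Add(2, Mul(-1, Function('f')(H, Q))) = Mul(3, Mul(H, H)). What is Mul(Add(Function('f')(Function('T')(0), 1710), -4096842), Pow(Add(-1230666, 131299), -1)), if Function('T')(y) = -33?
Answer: Rational(4100107, 1099367) ≈ 3.7295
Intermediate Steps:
Function('f')(H, Q) = Add(2, Mul(-3, Pow(H, 2))) (Function('f')(H, Q) = Add(2, Mul(-1, Mul(3, Mul(H, H)))) = Add(2, Mul(-1, Mul(3, Pow(H, 2)))) = Add(2, Mul(-3, Pow(H, 2))))
Mul(Add(Function('f')(Function('T')(0), 1710), -4096842), Pow(Add(-1230666, 131299), -1)) = Mul(Add(Add(2, Mul(-3, Pow(-33, 2))), -4096842), Pow(Add(-1230666, 131299), -1)) = Mul(Add(Add(2, Mul(-3, 1089)), -4096842), Pow(-1099367, -1)) = Mul(Add(Add(2, -3267), -4096842), Rational(-1, 1099367)) = Mul(Add(-3265, -4096842), Rational(-1, 1099367)) = Mul(-4100107, Rational(-1, 1099367)) = Rational(4100107, 1099367)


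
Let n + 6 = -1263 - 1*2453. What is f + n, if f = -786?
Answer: -4508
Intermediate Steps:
n = -3722 (n = -6 + (-1263 - 1*2453) = -6 + (-1263 - 2453) = -6 - 3716 = -3722)
f + n = -786 - 3722 = -4508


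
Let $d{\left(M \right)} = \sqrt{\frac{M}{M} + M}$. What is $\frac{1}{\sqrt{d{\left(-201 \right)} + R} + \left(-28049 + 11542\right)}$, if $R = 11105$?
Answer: $\frac{1}{-16507 + \sqrt{5} \sqrt{2221 + 2 i \sqrt{2}}} \approx -6.097 \cdot 10^{-5} - 3.0 \cdot 10^{-10} i$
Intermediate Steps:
$d{\left(M \right)} = \sqrt{1 + M}$
$\frac{1}{\sqrt{d{\left(-201 \right)} + R} + \left(-28049 + 11542\right)} = \frac{1}{\sqrt{\sqrt{1 - 201} + 11105} + \left(-28049 + 11542\right)} = \frac{1}{\sqrt{\sqrt{-200} + 11105} - 16507} = \frac{1}{\sqrt{10 i \sqrt{2} + 11105} - 16507} = \frac{1}{\sqrt{11105 + 10 i \sqrt{2}} - 16507} = \frac{1}{-16507 + \sqrt{11105 + 10 i \sqrt{2}}}$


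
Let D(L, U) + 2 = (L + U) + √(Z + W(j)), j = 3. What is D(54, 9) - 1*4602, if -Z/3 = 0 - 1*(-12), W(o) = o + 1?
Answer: -4541 + 4*I*√2 ≈ -4541.0 + 5.6569*I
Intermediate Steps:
W(o) = 1 + o
Z = -36 (Z = -3*(0 - 1*(-12)) = -3*(0 + 12) = -3*12 = -36)
D(L, U) = -2 + L + U + 4*I*√2 (D(L, U) = -2 + ((L + U) + √(-36 + (1 + 3))) = -2 + ((L + U) + √(-36 + 4)) = -2 + ((L + U) + √(-32)) = -2 + ((L + U) + 4*I*√2) = -2 + (L + U + 4*I*√2) = -2 + L + U + 4*I*√2)
D(54, 9) - 1*4602 = (-2 + 54 + 9 + 4*I*√2) - 1*4602 = (61 + 4*I*√2) - 4602 = -4541 + 4*I*√2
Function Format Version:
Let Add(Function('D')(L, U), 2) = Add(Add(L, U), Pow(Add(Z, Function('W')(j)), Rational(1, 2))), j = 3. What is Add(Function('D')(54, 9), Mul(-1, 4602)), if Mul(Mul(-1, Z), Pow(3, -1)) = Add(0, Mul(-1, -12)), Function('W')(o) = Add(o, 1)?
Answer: Add(-4541, Mul(4, I, Pow(2, Rational(1, 2)))) ≈ Add(-4541.0, Mul(5.6569, I))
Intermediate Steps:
Function('W')(o) = Add(1, o)
Z = -36 (Z = Mul(-3, Add(0, Mul(-1, -12))) = Mul(-3, Add(0, 12)) = Mul(-3, 12) = -36)
Function('D')(L, U) = Add(-2, L, U, Mul(4, I, Pow(2, Rational(1, 2)))) (Function('D')(L, U) = Add(-2, Add(Add(L, U), Pow(Add(-36, Add(1, 3)), Rational(1, 2)))) = Add(-2, Add(Add(L, U), Pow(Add(-36, 4), Rational(1, 2)))) = Add(-2, Add(Add(L, U), Pow(-32, Rational(1, 2)))) = Add(-2, Add(Add(L, U), Mul(4, I, Pow(2, Rational(1, 2))))) = Add(-2, Add(L, U, Mul(4, I, Pow(2, Rational(1, 2))))) = Add(-2, L, U, Mul(4, I, Pow(2, Rational(1, 2)))))
Add(Function('D')(54, 9), Mul(-1, 4602)) = Add(Add(-2, 54, 9, Mul(4, I, Pow(2, Rational(1, 2)))), Mul(-1, 4602)) = Add(Add(61, Mul(4, I, Pow(2, Rational(1, 2)))), -4602) = Add(-4541, Mul(4, I, Pow(2, Rational(1, 2))))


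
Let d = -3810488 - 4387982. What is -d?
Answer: 8198470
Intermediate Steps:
d = -8198470
-d = -1*(-8198470) = 8198470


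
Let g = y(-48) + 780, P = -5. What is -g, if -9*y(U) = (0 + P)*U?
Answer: -2260/3 ≈ -753.33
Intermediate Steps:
y(U) = 5*U/9 (y(U) = -(0 - 5)*U/9 = -(-5)*U/9 = 5*U/9)
g = 2260/3 (g = (5/9)*(-48) + 780 = -80/3 + 780 = 2260/3 ≈ 753.33)
-g = -1*2260/3 = -2260/3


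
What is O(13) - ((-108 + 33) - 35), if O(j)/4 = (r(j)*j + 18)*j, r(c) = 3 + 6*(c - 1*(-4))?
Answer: 72026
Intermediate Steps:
r(c) = 27 + 6*c (r(c) = 3 + 6*(c + 4) = 3 + 6*(4 + c) = 3 + (24 + 6*c) = 27 + 6*c)
O(j) = 4*j*(18 + j*(27 + 6*j)) (O(j) = 4*(((27 + 6*j)*j + 18)*j) = 4*((j*(27 + 6*j) + 18)*j) = 4*((18 + j*(27 + 6*j))*j) = 4*(j*(18 + j*(27 + 6*j))) = 4*j*(18 + j*(27 + 6*j)))
O(13) - ((-108 + 33) - 35) = 12*13*(6 + 13*(9 + 2*13)) - ((-108 + 33) - 35) = 12*13*(6 + 13*(9 + 26)) - (-75 - 35) = 12*13*(6 + 13*35) - 1*(-110) = 12*13*(6 + 455) + 110 = 12*13*461 + 110 = 71916 + 110 = 72026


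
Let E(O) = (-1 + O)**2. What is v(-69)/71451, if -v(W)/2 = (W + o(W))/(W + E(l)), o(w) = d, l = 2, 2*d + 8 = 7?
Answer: -139/4858668 ≈ -2.8609e-5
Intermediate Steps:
d = -1/2 (d = -4 + (1/2)*7 = -4 + 7/2 = -1/2 ≈ -0.50000)
o(w) = -1/2
v(W) = -2*(-1/2 + W)/(1 + W) (v(W) = -2*(W - 1/2)/(W + (-1 + 2)**2) = -2*(-1/2 + W)/(W + 1**2) = -2*(-1/2 + W)/(W + 1) = -2*(-1/2 + W)/(1 + W))
v(-69)/71451 = ((1 - 2*(-69))/(1 - 69))/71451 = ((1 + 138)/(-68))*(1/71451) = -1/68*139*(1/71451) = -139/68*1/71451 = -139/4858668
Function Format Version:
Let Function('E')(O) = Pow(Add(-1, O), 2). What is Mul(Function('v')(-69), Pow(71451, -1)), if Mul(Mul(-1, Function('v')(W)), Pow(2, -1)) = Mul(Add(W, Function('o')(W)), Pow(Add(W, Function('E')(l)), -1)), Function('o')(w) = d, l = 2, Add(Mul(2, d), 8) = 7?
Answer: Rational(-139, 4858668) ≈ -2.8609e-5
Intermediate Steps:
d = Rational(-1, 2) (d = Add(-4, Mul(Rational(1, 2), 7)) = Add(-4, Rational(7, 2)) = Rational(-1, 2) ≈ -0.50000)
Function('o')(w) = Rational(-1, 2)
Function('v')(W) = Mul(-2, Pow(Add(1, W), -1), Add(Rational(-1, 2), W)) (Function('v')(W) = Mul(-2, Mul(Add(W, Rational(-1, 2)), Pow(Add(W, Pow(Add(-1, 2), 2)), -1))) = Mul(-2, Mul(Add(Rational(-1, 2), W), Pow(Add(W, Pow(1, 2)), -1))) = Mul(-2, Mul(Add(Rational(-1, 2), W), Pow(Add(W, 1), -1))) = Mul(-2, Mul(Add(Rational(-1, 2), W), Pow(Add(1, W), -1))) = Mul(-2, Mul(Pow(Add(1, W), -1), Add(Rational(-1, 2), W))) = Mul(-2, Pow(Add(1, W), -1), Add(Rational(-1, 2), W)))
Mul(Function('v')(-69), Pow(71451, -1)) = Mul(Mul(Pow(Add(1, -69), -1), Add(1, Mul(-2, -69))), Pow(71451, -1)) = Mul(Mul(Pow(-68, -1), Add(1, 138)), Rational(1, 71451)) = Mul(Mul(Rational(-1, 68), 139), Rational(1, 71451)) = Mul(Rational(-139, 68), Rational(1, 71451)) = Rational(-139, 4858668)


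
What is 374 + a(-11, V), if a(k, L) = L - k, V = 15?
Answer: 400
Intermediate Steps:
374 + a(-11, V) = 374 + (15 - 1*(-11)) = 374 + (15 + 11) = 374 + 26 = 400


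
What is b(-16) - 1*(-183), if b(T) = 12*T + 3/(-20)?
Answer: -183/20 ≈ -9.1500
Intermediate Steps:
b(T) = -3/20 + 12*T (b(T) = 12*T + 3*(-1/20) = 12*T - 3/20 = -3/20 + 12*T)
b(-16) - 1*(-183) = (-3/20 + 12*(-16)) - 1*(-183) = (-3/20 - 192) + 183 = -3843/20 + 183 = -183/20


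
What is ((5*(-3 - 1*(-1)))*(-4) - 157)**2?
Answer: 13689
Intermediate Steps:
((5*(-3 - 1*(-1)))*(-4) - 157)**2 = ((5*(-3 + 1))*(-4) - 157)**2 = ((5*(-2))*(-4) - 157)**2 = (-10*(-4) - 157)**2 = (40 - 157)**2 = (-117)**2 = 13689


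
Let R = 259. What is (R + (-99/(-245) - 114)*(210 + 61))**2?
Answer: 55931641732516/60025 ≈ 9.3181e+8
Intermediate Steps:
(R + (-99/(-245) - 114)*(210 + 61))**2 = (259 + (-99/(-245) - 114)*(210 + 61))**2 = (259 + (-99*(-1/245) - 114)*271)**2 = (259 + (99/245 - 114)*271)**2 = (259 - 27831/245*271)**2 = (259 - 7542201/245)**2 = (-7478746/245)**2 = 55931641732516/60025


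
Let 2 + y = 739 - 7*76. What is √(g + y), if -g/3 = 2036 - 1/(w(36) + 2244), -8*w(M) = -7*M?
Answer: I*√13584505933/1517 ≈ 76.831*I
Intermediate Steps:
w(M) = 7*M/8 (w(M) = -(-7)*M/8 = 7*M/8)
g = -9265834/1517 (g = -3*(2036 - 1/((7/8)*36 + 2244)) = -3*(2036 - 1/(63/2 + 2244)) = -3*(2036 - 1/4551/2) = -3*(2036 - 1*2/4551) = -3*(2036 - 2/4551) = -3*9265834/4551 = -9265834/1517 ≈ -6108.0)
y = 205 (y = -2 + (739 - 7*76) = -2 + (739 - 1*532) = -2 + (739 - 532) = -2 + 207 = 205)
√(g + y) = √(-9265834/1517 + 205) = √(-8954849/1517) = I*√13584505933/1517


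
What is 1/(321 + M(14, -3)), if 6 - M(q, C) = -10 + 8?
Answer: 1/329 ≈ 0.0030395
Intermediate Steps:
M(q, C) = 8 (M(q, C) = 6 - (-10 + 8) = 6 - 1*(-2) = 6 + 2 = 8)
1/(321 + M(14, -3)) = 1/(321 + 8) = 1/329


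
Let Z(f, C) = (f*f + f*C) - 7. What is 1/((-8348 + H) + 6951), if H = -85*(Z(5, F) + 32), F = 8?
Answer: -1/9047 ≈ -0.00011053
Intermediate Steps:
Z(f, C) = -7 + f² + C*f (Z(f, C) = (f² + C*f) - 7 = -7 + f² + C*f)
H = -7650 (H = -85*((-7 + 5² + 8*5) + 32) = -85*((-7 + 25 + 40) + 32) = -85*(58 + 32) = -85*90 = -7650)
1/((-8348 + H) + 6951) = 1/((-8348 - 7650) + 6951) = 1/(-15998 + 6951) = 1/(-9047) = -1/9047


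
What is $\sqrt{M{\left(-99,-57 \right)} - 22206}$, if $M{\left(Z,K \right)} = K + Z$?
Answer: $i \sqrt{22362} \approx 149.54 i$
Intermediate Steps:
$\sqrt{M{\left(-99,-57 \right)} - 22206} = \sqrt{\left(-57 - 99\right) - 22206} = \sqrt{-156 - 22206} = \sqrt{-22362} = i \sqrt{22362}$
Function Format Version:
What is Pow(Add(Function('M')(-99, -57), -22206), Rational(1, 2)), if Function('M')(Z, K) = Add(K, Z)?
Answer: Mul(I, Pow(22362, Rational(1, 2))) ≈ Mul(149.54, I)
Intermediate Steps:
Pow(Add(Function('M')(-99, -57), -22206), Rational(1, 2)) = Pow(Add(Add(-57, -99), -22206), Rational(1, 2)) = Pow(Add(-156, -22206), Rational(1, 2)) = Pow(-22362, Rational(1, 2)) = Mul(I, Pow(22362, Rational(1, 2)))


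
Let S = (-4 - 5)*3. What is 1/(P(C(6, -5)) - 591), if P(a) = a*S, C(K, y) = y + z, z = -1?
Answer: -1/429 ≈ -0.0023310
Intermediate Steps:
S = -27 (S = -9*3 = -27)
C(K, y) = -1 + y (C(K, y) = y - 1 = -1 + y)
P(a) = -27*a (P(a) = a*(-27) = -27*a)
1/(P(C(6, -5)) - 591) = 1/(-27*(-1 - 5) - 591) = 1/(-27*(-6) - 591) = 1/(162 - 591) = 1/(-429) = -1/429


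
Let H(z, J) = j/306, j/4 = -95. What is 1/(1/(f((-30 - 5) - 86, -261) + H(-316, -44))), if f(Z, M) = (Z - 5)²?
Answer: 2428838/153 ≈ 15875.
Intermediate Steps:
j = -380 (j = 4*(-95) = -380)
f(Z, M) = (-5 + Z)²
H(z, J) = -190/153 (H(z, J) = -380/306 = -380*1/306 = -190/153)
1/(1/(f((-30 - 5) - 86, -261) + H(-316, -44))) = 1/(1/((-5 + ((-30 - 5) - 86))² - 190/153)) = 1/(1/((-5 + (-35 - 86))² - 190/153)) = 1/(1/((-5 - 121)² - 190/153)) = 1/(1/((-126)² - 190/153)) = 1/(1/(15876 - 190/153)) = 1/(1/(2428838/153)) = 1/(153/2428838) = 2428838/153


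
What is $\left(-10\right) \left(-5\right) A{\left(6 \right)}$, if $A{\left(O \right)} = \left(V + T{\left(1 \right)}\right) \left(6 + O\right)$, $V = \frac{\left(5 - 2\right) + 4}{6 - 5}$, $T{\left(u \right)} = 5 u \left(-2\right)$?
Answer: $-1800$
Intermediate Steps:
$T{\left(u \right)} = - 10 u$
$V = 7$ ($V = \frac{3 + 4}{1} = 7 \cdot 1 = 7$)
$A{\left(O \right)} = -18 - 3 O$ ($A{\left(O \right)} = \left(7 - 10\right) \left(6 + O\right) = - 3 \left(6 + O\right) = -18 - 3 O$)
$\left(-10\right) \left(-5\right) A{\left(6 \right)} = \left(-10\right) \left(-5\right) \left(-18 - 18\right) = 50 \left(-18 - 18\right) = 50 \left(-36\right) = -1800$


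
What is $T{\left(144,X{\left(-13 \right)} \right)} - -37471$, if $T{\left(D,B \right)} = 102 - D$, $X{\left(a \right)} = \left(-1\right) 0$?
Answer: $37429$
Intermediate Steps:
$X{\left(a \right)} = 0$
$T{\left(144,X{\left(-13 \right)} \right)} - -37471 = \left(102 - 144\right) - -37471 = \left(102 - 144\right) + 37471 = -42 + 37471 = 37429$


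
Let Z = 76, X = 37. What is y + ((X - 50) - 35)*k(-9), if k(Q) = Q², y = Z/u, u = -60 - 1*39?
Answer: -384988/99 ≈ -3888.8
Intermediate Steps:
u = -99 (u = -60 - 39 = -99)
y = -76/99 (y = 76/(-99) = 76*(-1/99) = -76/99 ≈ -0.76768)
y + ((X - 50) - 35)*k(-9) = -76/99 + ((37 - 50) - 35)*(-9)² = -76/99 + (-13 - 35)*81 = -76/99 - 48*81 = -76/99 - 3888 = -384988/99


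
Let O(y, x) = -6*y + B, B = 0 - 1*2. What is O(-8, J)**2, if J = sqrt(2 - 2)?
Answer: 2116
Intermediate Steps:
J = 0 (J = sqrt(0) = 0)
B = -2 (B = 0 - 2 = -2)
O(y, x) = -2 - 6*y (O(y, x) = -6*y - 2 = -2 - 6*y)
O(-8, J)**2 = (-2 - 6*(-8))**2 = (-2 + 48)**2 = 46**2 = 2116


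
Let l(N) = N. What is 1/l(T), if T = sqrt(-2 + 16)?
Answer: sqrt(14)/14 ≈ 0.26726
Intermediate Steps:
T = sqrt(14) ≈ 3.7417
1/l(T) = 1/(sqrt(14)) = sqrt(14)/14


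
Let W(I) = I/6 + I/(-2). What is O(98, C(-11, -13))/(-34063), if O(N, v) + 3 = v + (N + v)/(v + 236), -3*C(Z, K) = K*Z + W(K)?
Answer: 17063/11209689 ≈ 0.0015222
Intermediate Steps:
W(I) = -I/3 (W(I) = I*(⅙) + I*(-½) = I/6 - I/2 = -I/3)
C(Z, K) = K/9 - K*Z/3 (C(Z, K) = -(K*Z - K/3)/3 = -(-K/3 + K*Z)/3 = K/9 - K*Z/3)
O(N, v) = -3 + v + (N + v)/(236 + v) (O(N, v) = -3 + (v + (N + v)/(v + 236)) = -3 + (v + (N + v)/(236 + v)) = -3 + v + (N + v)/(236 + v))
O(98, C(-11, -13))/(-34063) = ((-708 + 98 + ((⅑)*(-13)*(1 - 3*(-11)))² + 234*((⅑)*(-13)*(1 - 3*(-11))))/(236 + (⅑)*(-13)*(1 - 3*(-11))))/(-34063) = ((-708 + 98 + ((⅑)*(-13)*(1 + 33))² + 234*((⅑)*(-13)*(1 + 33)))/(236 + (⅑)*(-13)*(1 + 33)))*(-1/34063) = ((-708 + 98 + ((⅑)*(-13)*34)² + 234*((⅑)*(-13)*34))/(236 + (⅑)*(-13)*34))*(-1/34063) = ((-708 + 98 + (-442/9)² + 234*(-442/9))/(236 - 442/9))*(-1/34063) = ((-708 + 98 + 195364/81 - 11492)/(1682/9))*(-1/34063) = ((9/1682)*(-784898/81))*(-1/34063) = -392449/7569*(-1/34063) = 17063/11209689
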